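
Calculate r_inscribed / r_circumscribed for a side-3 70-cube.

For an n-cube of any side s, the inradius is s/2 and the circumradius is s√n/2, so the ratio is 1/√70 ≈ 0.119523.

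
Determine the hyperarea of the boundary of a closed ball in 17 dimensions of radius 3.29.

S_17(3.29) = 2·π^(17/2)·(3.29)^16 / Γ(17/2) ≈ 4.5159e+08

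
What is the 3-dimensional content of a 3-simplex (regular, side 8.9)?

Volume = (√2/12) · 8.9³ = 83.0814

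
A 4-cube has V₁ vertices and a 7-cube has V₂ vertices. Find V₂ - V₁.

V₁ = 2^4 = 16. V₂ = 2^7 = 128. V₂ - V₁ = 112.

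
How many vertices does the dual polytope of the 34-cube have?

The 34-dimensional cross-polytope has 2n = 2·34 = 68 vertices.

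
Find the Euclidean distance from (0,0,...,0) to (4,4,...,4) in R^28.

||(4,4,...,4)|| = √(28)·4 ≈ 21.166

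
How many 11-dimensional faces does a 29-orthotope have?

f_11(29-cube) = (29 choose 11) · 2^18 = 9069471989760.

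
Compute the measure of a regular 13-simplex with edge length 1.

For a regular n-simplex with edge a, V = (a^n / n!)·√((n+1)/2^n). With a=1, n=13: V ≈ 6.63879e-12.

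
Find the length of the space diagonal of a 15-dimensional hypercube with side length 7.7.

The space diagonal of an n-cube of side s is s√n. Here 7.7·√15 ≈ 29.822.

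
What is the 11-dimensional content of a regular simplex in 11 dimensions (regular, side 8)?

For a regular n-simplex with edge a, V = (a^n / n!)·√((n+1)/2^n). With a=8, n=11: V ≈ 16.4725.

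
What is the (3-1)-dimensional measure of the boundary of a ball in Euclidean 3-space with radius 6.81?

S_3(6.81) = 2·π^(3/2)·(6.81)^2 / Γ(3/2) = 4πr² = 4π·(6.81)² ≈ 582.779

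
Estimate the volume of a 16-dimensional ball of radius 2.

V_16(2) = π^(16/2) · (2)^16 / Γ(16/2 + 1) = 512·π^8/315 ≈ 15422.6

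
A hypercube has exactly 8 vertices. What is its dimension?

The n-cube has 2^n vertices, and 8 = 2^3, so n = 3.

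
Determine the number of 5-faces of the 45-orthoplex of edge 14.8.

f_5(45-orthoplex) = 2^6 · (45 choose 6) = 521283840.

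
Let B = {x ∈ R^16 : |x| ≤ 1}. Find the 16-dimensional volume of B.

V = π^8/40320 ≈ 0.235331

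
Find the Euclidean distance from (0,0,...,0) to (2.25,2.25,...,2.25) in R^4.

d = √(2.25² + 2.25² + ... + 2.25²) [4 terms] = √(4·2.25²) = 2.25√4 = 4.5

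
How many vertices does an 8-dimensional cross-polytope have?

The 8-dimensional cross-polytope has 2n = 2·8 = 16 vertices.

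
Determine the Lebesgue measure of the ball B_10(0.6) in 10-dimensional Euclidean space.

Volume = π^{10/2}·(0.6)^10/Γ(6) ≈ 0.0154199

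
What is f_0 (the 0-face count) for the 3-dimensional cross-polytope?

Number of 0-faces = 2^(0+1) · C(3,0+1) = 2 · 3 = 6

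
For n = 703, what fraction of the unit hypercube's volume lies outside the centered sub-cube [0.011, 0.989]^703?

Shell fraction = 1 - (1-0.022)^703 ≈ 0.9999998385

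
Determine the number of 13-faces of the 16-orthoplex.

An n-cross-polytope has 2^(k+1)·C(n,k+1) k-faces. Here 2^14·C(16,14) = 16384·120 = 1966080.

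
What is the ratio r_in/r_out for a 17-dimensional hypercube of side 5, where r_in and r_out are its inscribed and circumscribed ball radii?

r_in = 5/2 (half the side); r_out = 5√17/2 (half the diagonal). Ratio = 1/√17 ≈ 0.242536.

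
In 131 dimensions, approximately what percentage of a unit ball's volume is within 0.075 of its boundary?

1 - (1-0.075)^131 ≈ 0.999963 ≈ 99.996331%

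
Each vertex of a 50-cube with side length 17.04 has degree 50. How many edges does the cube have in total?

Number of 1-faces = C(50,1)·2^(50-1) = 50·562949953421312 = 28147497671065600.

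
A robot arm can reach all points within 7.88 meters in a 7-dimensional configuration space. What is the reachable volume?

The n-ball volume is π^(n/2)·r^n/Γ(n/2+1). With n=7, r=7.88: V ≈ 8.91382e+06.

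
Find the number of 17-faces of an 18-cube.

Number of 17-faces = C(18,17) · 2^(18-17) = 18 · 2 = 36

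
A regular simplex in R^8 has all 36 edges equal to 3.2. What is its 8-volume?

V_8 = √(9) · 3.2^8 / (8! · 2^(8/2)) ≈ 0.0511306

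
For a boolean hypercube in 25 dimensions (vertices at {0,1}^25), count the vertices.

The 25-cube has 2^25 = 33554432 vertices.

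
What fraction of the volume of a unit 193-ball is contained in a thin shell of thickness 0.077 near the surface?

Shell fraction = 1 - (1-0.077)^193 ≈ 0.9999998077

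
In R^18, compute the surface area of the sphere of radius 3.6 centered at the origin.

The surface area of an n-ball is 2π^(n/2) r^(n-1) / Γ(n/2). For n=18, r=3.6: 4.23644e+09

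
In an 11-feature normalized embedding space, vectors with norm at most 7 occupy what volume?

V = 18078415936·π^5/1485 ≈ 3.72549e+09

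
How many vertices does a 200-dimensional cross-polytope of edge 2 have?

The vertices are ±e_1, ..., ±e_200, so there are 2·200 = 400.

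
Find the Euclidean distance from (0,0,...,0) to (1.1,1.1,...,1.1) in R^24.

The space diagonal of an n-cube of side s is s√n. Here 1.1·√24 ≈ 5.38888.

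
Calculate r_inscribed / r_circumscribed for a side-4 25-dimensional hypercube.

Ratio = (s/2)/(s√25/2) = 25^(-1/2) ≈ 0.2.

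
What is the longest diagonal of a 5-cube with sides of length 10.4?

||(10.4,10.4,...,10.4)|| = √(5)·10.4 ≈ 23.2551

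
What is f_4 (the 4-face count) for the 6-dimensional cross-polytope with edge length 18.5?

Each 4-face is the convex hull of 5 vertices, one chosen as ±e_i from each of 5 distinct axes: 2^5·C(6,5) = 192.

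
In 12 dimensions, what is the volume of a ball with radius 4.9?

V_12(4.9) = π^(12/2) · (4.9)^12 / Γ(12/2 + 1) ≈ 2.55811e+08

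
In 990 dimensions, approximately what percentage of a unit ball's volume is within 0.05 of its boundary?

1 - (1-0.05)^990 ≈ 1 - 8.838e-23 ≈ 100.000000%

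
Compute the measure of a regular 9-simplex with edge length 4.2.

Volume = 4.2^9 · √(10/2^9) / 9! ≈ 0.156619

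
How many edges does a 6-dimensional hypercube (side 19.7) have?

Number of 1-faces = C(6,1)·2^(6-1) = 6·32 = 192.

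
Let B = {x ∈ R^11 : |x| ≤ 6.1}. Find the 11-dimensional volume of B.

The n-ball volume is π^(n/2)·r^n/Γ(n/2+1). With n=11, r=6.1: V ≈ 8.19847e+08.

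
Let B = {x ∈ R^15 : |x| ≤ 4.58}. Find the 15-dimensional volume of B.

Volume = π^{15/2}·(4.58)^15/Γ(17/2) ≈ 3.12185e+09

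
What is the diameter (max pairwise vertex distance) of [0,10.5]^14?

The space diagonal of an n-cube of side s is s√n. Here 10.5·√14 ≈ 39.2874.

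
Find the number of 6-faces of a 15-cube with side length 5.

Choose 6 of 15 axes to span the face (C(15,6) = 5005 ways), then fix each of the remaining 9 coordinates at one of its two extreme values (2^9 = 512 ways): 5005·512 = 2562560.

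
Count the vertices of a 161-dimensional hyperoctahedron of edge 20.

The vertices are ±e_1, ..., ±e_161, so there are 2·161 = 322.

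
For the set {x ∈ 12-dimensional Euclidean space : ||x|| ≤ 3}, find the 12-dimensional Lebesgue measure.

V_12(3) = π^(12/2) · (3)^12 / Γ(12/2 + 1) = 59049·π^6/80 ≈ 709613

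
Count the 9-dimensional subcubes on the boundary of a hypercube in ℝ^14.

Number of 9-faces = C(14,9) · 2^(14-9) = 2002 · 32 = 64064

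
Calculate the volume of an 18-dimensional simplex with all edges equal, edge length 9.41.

For a regular n-simplex with edge a, V = (a^n / n!)·√((n+1)/2^n). With a=9.41, n=18: V ≈ 0.445019.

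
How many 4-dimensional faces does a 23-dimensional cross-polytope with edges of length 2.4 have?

Each 4-face is the convex hull of 5 vertices, one chosen as ±e_i from each of 5 distinct axes: 2^5·C(23,5) = 1076768.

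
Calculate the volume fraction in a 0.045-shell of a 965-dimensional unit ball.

1 - (1-0.045)^965 ≈ 1 - 5.05e-20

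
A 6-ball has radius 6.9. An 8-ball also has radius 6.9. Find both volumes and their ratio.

V_6(6.9) ≈ 557690. V_8(6.9) ≈ 2.08536e+07. Ratio V_6/V_8 ≈ 0.02674.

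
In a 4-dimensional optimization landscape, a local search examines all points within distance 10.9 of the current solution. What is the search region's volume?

V_4(10.9) = π^(4/2) · (10.9)^4 / Γ(4/2 + 1) ≈ 69658.8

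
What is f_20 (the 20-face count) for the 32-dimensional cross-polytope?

An n-cross-polytope has 2^(k+1)·C(n,k+1) k-faces. Here 2^21·C(32,21) = 2097152·129024480 = 270583946280960.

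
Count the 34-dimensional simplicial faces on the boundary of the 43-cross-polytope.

Each 34-face is the convex hull of 35 vertices, one chosen as ±e_i from each of 35 distinct axes: 2^35·C(43,35) = 4982454567812726784.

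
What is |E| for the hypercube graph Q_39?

Number of 1-faces = C(39,1)·2^(39-1) = 39·274877906944 = 10720238370816.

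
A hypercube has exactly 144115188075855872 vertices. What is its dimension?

n = log_2(144115188075855872) = 57.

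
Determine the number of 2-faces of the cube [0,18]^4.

An n-cube has C(n,k)·2^(n-k) k-faces. Here C(4,2)·2^2 = 6·4 = 24.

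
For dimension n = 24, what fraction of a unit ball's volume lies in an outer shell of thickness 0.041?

1 - (1-0.041)^24 ≈ 0.633861 ≈ 63.39%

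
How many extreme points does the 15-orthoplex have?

An n-cross-polytope has 2n vertices; here n = 15, giving 30.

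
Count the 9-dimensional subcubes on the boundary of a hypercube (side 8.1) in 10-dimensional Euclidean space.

An n-cube has C(n,k)·2^(n-k) k-faces. Here C(10,9)·2^1 = 10·2 = 20.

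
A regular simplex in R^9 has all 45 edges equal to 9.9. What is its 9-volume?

Volume = 9.9^9 · √(10/2^9) / 9! ≈ 351.819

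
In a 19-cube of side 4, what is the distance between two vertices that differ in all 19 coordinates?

||(4,4,...,4)|| = √(19)·4 ≈ 17.4356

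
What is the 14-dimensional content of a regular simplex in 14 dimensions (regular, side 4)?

For a regular n-simplex with edge a, V = (a^n / n!)·√((n+1)/2^n). With a=4, n=14: V ≈ 9.31681e-05.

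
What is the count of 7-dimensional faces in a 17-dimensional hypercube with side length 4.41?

f_7(17-cube) = (17 choose 7) · 2^10 = 19914752.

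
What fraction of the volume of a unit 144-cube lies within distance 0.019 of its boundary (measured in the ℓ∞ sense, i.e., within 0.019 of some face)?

1 - (1 - 2·0.019)^144 = 1 - 0.962^144 ≈ 0.996222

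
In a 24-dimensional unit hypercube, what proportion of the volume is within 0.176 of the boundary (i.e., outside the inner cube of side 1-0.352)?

1 - (1 - 2·0.176)^24 = 1 - 0.648^24 ≈ 0.99997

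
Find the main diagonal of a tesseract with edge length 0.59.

||(0.59,0.59,...,0.59)|| = √(4)·0.59 = 1.18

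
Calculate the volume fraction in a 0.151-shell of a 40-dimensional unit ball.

1 - (1-0.151)^40 ≈ 0.998567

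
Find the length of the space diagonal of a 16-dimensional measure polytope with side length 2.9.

Diagonal = √16 · 2.9 = 11.6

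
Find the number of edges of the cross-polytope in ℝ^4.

An n-cross-polytope has 2^(k+1)·C(n,k+1) k-faces. Here 2^2·C(4,2) = 4·6 = 24.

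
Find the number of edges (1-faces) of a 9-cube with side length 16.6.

Number of 1-faces = C(9,1) · 2^(9-1) = 9 · 256 = 2304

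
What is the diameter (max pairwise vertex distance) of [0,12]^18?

||(12,12,...,12)|| = √(18)·12 ≈ 50.9117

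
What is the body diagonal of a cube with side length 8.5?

Diagonal = √3 · 8.5 ≈ 14.7224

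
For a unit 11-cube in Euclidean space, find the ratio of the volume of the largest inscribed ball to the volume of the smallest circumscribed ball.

The radii are 1/2 and 1√11/2, so the volume ratio is (1/√11)^11 = 11^{-11/2} ≈ 1.87215e-06.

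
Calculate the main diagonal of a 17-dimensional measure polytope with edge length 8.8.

Diagonal = √17 · 8.8 ≈ 36.2833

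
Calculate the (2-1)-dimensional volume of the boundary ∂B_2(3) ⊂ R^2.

The surface area of an n-ball is 2π^(n/2) r^(n-1) / Γ(n/2). For n=2, r=3: 2πr = 2π·3 ≈ 18.8496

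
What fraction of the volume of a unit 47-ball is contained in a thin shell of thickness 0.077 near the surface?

Shell fraction = 1 - (1-0.077)^47 ≈ 0.976854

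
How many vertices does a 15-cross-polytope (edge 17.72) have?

f_0(15-orthoplex) = 2^1 · (15 choose 1) = 30.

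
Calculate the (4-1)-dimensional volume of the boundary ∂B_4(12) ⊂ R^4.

S_4(12) = 2·π^(4/2)·(12)^3 / Γ(4/2) = 3456·π^2 ≈ 34109.4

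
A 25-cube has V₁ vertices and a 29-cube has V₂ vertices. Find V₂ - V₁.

V₁ = 2^25 = 33554432. V₂ = 2^29 = 536870912. V₂ - V₁ = 503316480.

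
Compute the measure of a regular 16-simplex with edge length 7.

V_16 = √(17) · 7^16 / (16! · 2^(16/2)) ≈ 0.0255819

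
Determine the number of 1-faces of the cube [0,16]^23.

Choose 1 of 23 axes to span the face (C(23,1) = 23 ways), then fix each of the remaining 22 coordinates at one of its two extreme values (2^22 = 4194304 ways): 23·4194304 = 96468992.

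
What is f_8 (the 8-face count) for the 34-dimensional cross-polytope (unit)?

Each 8-face is the convex hull of 9 vertices, one chosen as ±e_i from each of 9 distinct axes: 2^9·C(34,9) = 26855043072.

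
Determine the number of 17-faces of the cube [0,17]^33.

f_17(33-cube) = (33 choose 17) · 2^16 = 76467608616960.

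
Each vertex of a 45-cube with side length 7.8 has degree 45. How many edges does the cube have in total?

An n-cube has n·2^(n-1) edges. With n = 45: 45·17592186044416 = 791648371998720.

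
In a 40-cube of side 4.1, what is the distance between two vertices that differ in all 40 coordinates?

||(4.1,4.1,...,4.1)|| = √(40)·4.1 ≈ 25.9307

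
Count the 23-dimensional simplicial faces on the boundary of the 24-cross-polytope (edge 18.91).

An n-cross-polytope has 2^(k+1)·C(n,k+1) k-faces. Here 2^24·C(24,24) = 16777216·1 = 16777216.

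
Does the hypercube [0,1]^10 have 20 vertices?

False. The 10-cube has 2^10 = 1024 vertices.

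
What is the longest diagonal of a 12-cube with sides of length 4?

The space diagonal of an n-cube of side s is s√n. Here 4·√12 ≈ 13.8564.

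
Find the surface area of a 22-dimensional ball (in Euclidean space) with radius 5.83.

S = n·V_n(r)/r = 22·V_22(5.83)/5.83 (volume-to-surface relation), giving 1.94516e+15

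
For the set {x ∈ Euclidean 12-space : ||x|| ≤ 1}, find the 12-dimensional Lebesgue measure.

V = π^6/720 ≈ 1.33526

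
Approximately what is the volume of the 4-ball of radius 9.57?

Volume = π^{4/2}·(9.57)^4/Γ(3) ≈ 41392.1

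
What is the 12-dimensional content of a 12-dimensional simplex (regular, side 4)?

For a regular n-simplex with edge a, V = (a^n / n!)·√((n+1)/2^n). With a=4, n=12: V ≈ 0.00197322.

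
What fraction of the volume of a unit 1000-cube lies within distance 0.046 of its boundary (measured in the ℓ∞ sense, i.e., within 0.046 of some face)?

Shell fraction = 1 - (1-0.092)^1000 ≈ 1 - 1.219e-42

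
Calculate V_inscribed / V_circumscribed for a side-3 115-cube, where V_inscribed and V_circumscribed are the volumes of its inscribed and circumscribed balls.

Volume scales as r^n, and r_in/r_out = 1/√115, giving (1/√115)^115 ≈ 3.235e-119.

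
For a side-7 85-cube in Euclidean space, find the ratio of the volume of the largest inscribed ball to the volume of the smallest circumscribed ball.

V_in/V_out = n^(-n/2) = 85^(-85/2) ≈ 9.99299e-83.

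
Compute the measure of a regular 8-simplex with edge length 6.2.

Volume = 6.2^8 · √(9/2^8) / 8! ≈ 10.1535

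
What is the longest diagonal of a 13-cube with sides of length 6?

Diagonal = √13 · 6 ≈ 21.6333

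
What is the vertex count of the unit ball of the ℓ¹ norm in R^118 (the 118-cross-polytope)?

An n-cross-polytope has 2n vertices; here n = 118, giving 236.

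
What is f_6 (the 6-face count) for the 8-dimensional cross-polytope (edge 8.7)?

An n-cross-polytope has 2^(k+1)·C(n,k+1) k-faces. Here 2^7·C(8,7) = 128·8 = 1024.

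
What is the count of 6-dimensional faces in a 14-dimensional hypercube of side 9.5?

f_6(14-cube) = (14 choose 6) · 2^8 = 768768.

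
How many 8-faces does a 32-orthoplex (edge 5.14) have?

Each 8-face is the convex hull of 9 vertices, one chosen as ±e_i from each of 9 distinct axes: 2^9·C(32,9) = 14360985600.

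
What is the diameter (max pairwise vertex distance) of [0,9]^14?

Diagonal = √14 · 9 ≈ 33.6749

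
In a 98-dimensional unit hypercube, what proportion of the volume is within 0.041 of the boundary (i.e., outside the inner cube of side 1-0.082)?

Shell fraction = 1 - (1-0.082)^98 ≈ 0.999772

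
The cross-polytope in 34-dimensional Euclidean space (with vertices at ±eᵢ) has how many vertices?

An n-cross-polytope has 2n vertices; here n = 34, giving 68.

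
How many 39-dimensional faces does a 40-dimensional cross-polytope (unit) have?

f_39(40-orthoplex) = 2^40 · (40 choose 40) = 1099511627776.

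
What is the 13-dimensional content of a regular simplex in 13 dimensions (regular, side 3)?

For a regular n-simplex with edge a, V = (a^n / n!)·√((n+1)/2^n). With a=3, n=13: V ≈ 1.05844e-05.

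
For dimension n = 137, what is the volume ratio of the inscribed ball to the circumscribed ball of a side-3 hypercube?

The radii are 3/2 and 3√137/2, so the volume ratio is (1/√137)^137 = 137^{-137/2} ≈ 4.31163e-147.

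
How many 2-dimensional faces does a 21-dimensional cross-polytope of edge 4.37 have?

An n-cross-polytope has 2^(k+1)·C(n,k+1) k-faces. Here 2^3·C(21,3) = 8·1330 = 10640.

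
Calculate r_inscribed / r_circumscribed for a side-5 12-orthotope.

For an n-cube of any side s, the inradius is s/2 and the circumradius is s√n/2, so the ratio is 1/√12 ≈ 0.288675.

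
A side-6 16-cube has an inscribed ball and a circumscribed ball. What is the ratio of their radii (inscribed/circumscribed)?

Ratio = (s/2)/(s√16/2) = 16^(-1/2) ≈ 0.25.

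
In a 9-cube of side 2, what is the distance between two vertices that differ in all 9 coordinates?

||(2,2,...,2)|| = √(9)·2 = 6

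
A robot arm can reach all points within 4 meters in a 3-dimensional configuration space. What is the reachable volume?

Volume = π^{3/2}·(4)^3/Γ(5/2) = 256·π/3 ≈ 268.083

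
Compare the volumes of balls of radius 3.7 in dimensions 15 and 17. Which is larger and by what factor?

V_15(3.7) ≈ 1.27191e+08, V_17(3.7) ≈ 6.43562e+08. The 17-ball is larger by a factor of 5.06.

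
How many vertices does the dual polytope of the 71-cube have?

An n-cross-polytope has 2n vertices; here n = 71, giving 142.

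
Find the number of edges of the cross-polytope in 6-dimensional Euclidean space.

Each 1-face is the convex hull of 2 vertices, one chosen as ±e_i from each of 2 distinct axes: 2^2·C(6,2) = 60.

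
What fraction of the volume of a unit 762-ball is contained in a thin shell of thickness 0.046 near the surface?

Shell fraction = 1 - (1-0.046)^762 ≈ 1 - 2.605e-16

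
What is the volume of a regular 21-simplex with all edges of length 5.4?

V_21 = √(22) · 5.4^21 / (21! · 2^(21/2)) ≈ 1.52167e-07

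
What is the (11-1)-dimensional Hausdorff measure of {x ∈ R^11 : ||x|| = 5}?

|∂B_11(5)| = 125000000·π^5/189 ≈ 2.02394e+08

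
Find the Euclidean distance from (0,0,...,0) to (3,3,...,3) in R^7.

Diagonal = √7 · 3 ≈ 7.93725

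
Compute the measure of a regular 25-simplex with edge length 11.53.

V_25 = √(26) · 11.53^25 / (25! · 2^(25/2)) ≈ 0.0199388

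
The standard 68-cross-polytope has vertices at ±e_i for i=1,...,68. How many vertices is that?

The vertices are ±e_1, ..., ±e_68, so there are 2·68 = 136.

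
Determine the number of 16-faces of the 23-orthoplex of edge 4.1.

f_16(23-orthoplex) = 2^17 · (23 choose 17) = 13231325184.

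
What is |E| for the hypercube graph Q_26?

An n-cube has n·2^(n-1) edges. With n = 26: 26·33554432 = 872415232.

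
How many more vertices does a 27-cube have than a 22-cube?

The 27-cube has 2^27 = 134217728 vertices. The 22-cube has 2^22 = 4194304 vertices. Difference: 134217728 - 4194304 = 130023424.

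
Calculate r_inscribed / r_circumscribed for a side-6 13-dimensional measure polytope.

For an n-cube of any side s, the inradius is s/2 and the circumradius is s√n/2, so the ratio is 1/√13 ≈ 0.27735.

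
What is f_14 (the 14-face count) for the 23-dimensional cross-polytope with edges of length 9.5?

An n-cross-polytope has 2^(k+1)·C(n,k+1) k-faces. Here 2^15·C(23,15) = 32768·490314 = 16066609152.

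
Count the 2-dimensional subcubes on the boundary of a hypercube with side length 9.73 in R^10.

f_2(10-cube) = (10 choose 2) · 2^8 = 11520.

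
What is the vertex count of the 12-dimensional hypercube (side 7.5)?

Number of vertices = 2^12 = 4096.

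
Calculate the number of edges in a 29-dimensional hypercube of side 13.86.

Each of the 2^29 = 536870912 vertices has degree 29; total edges = 29·2^29/2 = 7784628224.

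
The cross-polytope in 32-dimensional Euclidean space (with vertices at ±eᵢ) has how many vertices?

The vertices are ±e_1, ..., ±e_32, so there are 2·32 = 64.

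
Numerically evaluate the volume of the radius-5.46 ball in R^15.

The n-ball volume is π^(n/2)·r^n/Γ(n/2+1). With n=15, r=5.46: V ≈ 4.35832e+10.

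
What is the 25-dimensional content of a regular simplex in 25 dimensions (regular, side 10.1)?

V = (10.1^25 / 25!) · √((25+1) / 2^25) ≈ 0.00072778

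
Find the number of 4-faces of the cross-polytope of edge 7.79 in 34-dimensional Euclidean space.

An n-cross-polytope has 2^(k+1)·C(n,k+1) k-faces. Here 2^5·C(34,5) = 32·278256 = 8904192.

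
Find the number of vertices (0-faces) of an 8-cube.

f_0(8-cube) = (8 choose 0) · 2^8 = 256.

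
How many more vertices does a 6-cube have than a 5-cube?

The 6-cube has 2^6 = 64 vertices. The 5-cube has 2^5 = 32 vertices. Difference: 64 - 32 = 32.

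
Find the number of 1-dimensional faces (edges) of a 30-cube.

Number of 1-faces = C(30,1)·2^(30-1) = 30·536870912 = 16106127360.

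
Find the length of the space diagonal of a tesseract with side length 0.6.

Diagonal = √4 · 0.6 = 1.2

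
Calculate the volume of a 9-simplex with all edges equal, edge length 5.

For a regular n-simplex with edge a, V = (a^n / n!)·√((n+1)/2^n). With a=5, n=9: V ≈ 0.752198.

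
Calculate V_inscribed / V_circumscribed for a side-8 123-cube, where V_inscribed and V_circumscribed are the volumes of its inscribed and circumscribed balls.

Volume scales as r^n, and r_in/r_out = 1/√123, giving (1/√123)^123 ≈ 2.95689e-129.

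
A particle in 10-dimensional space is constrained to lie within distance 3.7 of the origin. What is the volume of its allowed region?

The n-ball volume is π^(n/2)·r^n/Γ(n/2+1). With n=10, r=3.7: V ≈ 1.22627e+06.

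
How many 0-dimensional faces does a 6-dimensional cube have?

Number of 0-faces = C(6,0) · 2^(6-0) = 1 · 64 = 64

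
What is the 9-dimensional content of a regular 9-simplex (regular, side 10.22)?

V_9 = √(10) · 10.22^9 / (9! · 2^(9/2)) ≈ 468.447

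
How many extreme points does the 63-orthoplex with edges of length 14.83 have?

An n-cross-polytope has 2n vertices; here n = 63, giving 126.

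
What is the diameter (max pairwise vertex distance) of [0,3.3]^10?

||(3.3,3.3,...,3.3)|| = √(10)·3.3 ≈ 10.4355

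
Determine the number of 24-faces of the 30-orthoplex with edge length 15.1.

Number of 24-faces = 2^(24+1) · C(30,24+1) = 33554432 · 142506 = 4781707886592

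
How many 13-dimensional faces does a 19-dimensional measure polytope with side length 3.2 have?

An n-cube has C(n,k)·2^(n-k) k-faces. Here C(19,13)·2^6 = 27132·64 = 1736448.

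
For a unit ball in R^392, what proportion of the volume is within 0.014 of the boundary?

Shell fraction = 1 - (1-0.014)^392 ≈ 0.996021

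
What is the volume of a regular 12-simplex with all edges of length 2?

V = (2^12 / 12!) · √((12+1) / 2^12) ≈ 4.81742e-07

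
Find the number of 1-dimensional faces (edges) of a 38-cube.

Each of the 2^38 = 274877906944 vertices has degree 38; total edges = 38·2^38/2 = 5222680231936.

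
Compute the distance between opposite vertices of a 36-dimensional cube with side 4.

The space diagonal of an n-cube of side s is s√n. Here 4·√36 = 24.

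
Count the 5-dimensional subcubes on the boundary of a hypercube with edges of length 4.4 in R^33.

f_5(33-cube) = (33 choose 5) · 2^28 = 63709397385216.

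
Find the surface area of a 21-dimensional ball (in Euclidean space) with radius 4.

S = n·V_n(r)/r = 21·V_21(4)/4 (volume-to-surface relation), giving 2251799813685248·π^10/654729075 ≈ 3.22082e+11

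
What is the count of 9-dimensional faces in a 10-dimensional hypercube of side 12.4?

f_9(10-cube) = (10 choose 9) · 2^1 = 20.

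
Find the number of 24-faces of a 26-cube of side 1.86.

Choose 24 of 26 axes to span the face (C(26,24) = 325 ways), then fix each of the remaining 2 coordinates at one of its two extreme values (2^2 = 4 ways): 325·4 = 1300.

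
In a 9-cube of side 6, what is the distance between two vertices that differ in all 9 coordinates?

d = √(6² + 6² + ... + 6²) [9 terms] = √(9·6²) = 6√9 = 18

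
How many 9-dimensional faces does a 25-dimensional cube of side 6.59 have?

Number of 9-faces = C(25,9) · 2^(25-9) = 2042975 · 65536 = 133888409600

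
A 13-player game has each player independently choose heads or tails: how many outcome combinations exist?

The 13-cube has 2^13 = 8192 vertices.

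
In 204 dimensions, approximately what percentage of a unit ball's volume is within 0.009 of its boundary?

1 - (1-0.009)^204 ≈ 0.841866 ≈ 84.19%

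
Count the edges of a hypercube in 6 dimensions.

The 6-cube has n·2^(n-1) = 6·2^5 = 6·32 = 192 edges.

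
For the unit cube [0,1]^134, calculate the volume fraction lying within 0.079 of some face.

1 - (1 - 2·0.079)^134 = 1 - 0.842^134 ≈ 1 - 9.813e-11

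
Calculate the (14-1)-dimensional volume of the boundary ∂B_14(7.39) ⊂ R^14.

S_14(7.39) = 2·π^(14/2)·(7.39)^13 / Γ(14/2) ≈ 1.64484e+12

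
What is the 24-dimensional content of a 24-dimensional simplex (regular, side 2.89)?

V_24 = √(25) · 2.89^24 / (24! · 2^(24/2)) ≈ 2.26701e-16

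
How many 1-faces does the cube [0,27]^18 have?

The 18-cube has n·2^(n-1) = 18·2^17 = 18·131072 = 2359296 edges.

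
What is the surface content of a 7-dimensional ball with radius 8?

|∂B_7(8)| = 4194304·π^3/15 ≈ 8.66998e+06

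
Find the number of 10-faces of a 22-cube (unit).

f_10(22-cube) = (22 choose 10) · 2^12 = 2648662016.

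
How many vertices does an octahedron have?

Each 0-face is the convex hull of 1 vertex, one chosen as ±e_i from each of 1 distinct axis: 2^1·C(3,1) = 6.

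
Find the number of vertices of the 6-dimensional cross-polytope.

Number of vertices = 2n = 12.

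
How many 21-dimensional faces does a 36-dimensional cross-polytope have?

Each 21-face is the convex hull of 22 vertices, one chosen as ±e_i from each of 22 distinct axes: 2^22·C(36,22) = 15922824531148800.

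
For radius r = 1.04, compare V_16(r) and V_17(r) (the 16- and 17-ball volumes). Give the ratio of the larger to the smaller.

V_16(1.04) ≈ 0.44077, V_17(1.04) ≈ 0.274617. The 16-ball is larger by a factor of 1.605.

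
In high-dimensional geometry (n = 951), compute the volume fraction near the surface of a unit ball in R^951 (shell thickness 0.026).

1 - (1-0.026)^951 ≈ 1 - 1.317e-11 ≈ (100 - 1.32e-09)%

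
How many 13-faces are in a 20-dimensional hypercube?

f_13(20-cube) = (20 choose 13) · 2^7 = 9922560.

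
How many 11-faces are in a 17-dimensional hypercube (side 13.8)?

Number of 11-faces = C(17,11) · 2^(17-11) = 12376 · 64 = 792064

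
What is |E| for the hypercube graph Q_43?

An n-cube has n·2^(n-1) edges. With n = 43: 43·4398046511104 = 189115999977472.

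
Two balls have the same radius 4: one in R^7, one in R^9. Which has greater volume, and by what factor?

V_7(4) ≈ 77410.6, V_9(4) ≈ 864684. The 9-ball is larger by a factor of 11.17.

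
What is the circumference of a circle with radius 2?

S_2(2) = 2·π^(2/2)·(2)^1 / Γ(2/2) = 2πr = 2π·2 ≈ 12.5664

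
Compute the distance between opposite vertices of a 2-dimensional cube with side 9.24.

Diagonal = √2 · 9.24 ≈ 13.0673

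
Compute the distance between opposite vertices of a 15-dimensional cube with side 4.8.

Diagonal = √15 · 4.8 ≈ 18.5903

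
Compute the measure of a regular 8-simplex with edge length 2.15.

V_8 = √(9) · 2.15^8 / (8! · 2^(8/2)) ≈ 0.00212319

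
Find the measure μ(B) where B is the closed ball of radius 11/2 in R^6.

The n-ball volume is π^(n/2)·r^n/Γ(n/2+1). With n=6, r=11/2: V = 1771561·π^3/384 ≈ 143046.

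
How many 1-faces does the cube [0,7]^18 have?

Number of 1-faces = C(18,1)·2^(18-1) = 18·131072 = 2359296.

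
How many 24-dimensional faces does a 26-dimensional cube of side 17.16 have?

Choose 24 of 26 axes to span the face (C(26,24) = 325 ways), then fix each of the remaining 2 coordinates at one of its two extreme values (2^2 = 4 ways): 325·4 = 1300.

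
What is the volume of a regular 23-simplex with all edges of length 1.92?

For a regular n-simplex with edge a, V = (a^n / n!)·√((n+1)/2^n). With a=1.92, n=23: V ≈ 2.14632e-19.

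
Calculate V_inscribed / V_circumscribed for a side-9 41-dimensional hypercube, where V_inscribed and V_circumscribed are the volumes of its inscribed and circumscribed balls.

V_in/V_out = n^(-n/2) = 41^(-41/2) ≈ 8.66824e-34.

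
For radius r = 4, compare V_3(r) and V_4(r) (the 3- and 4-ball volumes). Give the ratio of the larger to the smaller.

V_3(4) ≈ 268.083, V_4(4) ≈ 1263.31. The 4-ball is larger by a factor of 4.712.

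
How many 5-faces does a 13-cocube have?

An n-cross-polytope has 2^(k+1)·C(n,k+1) k-faces. Here 2^6·C(13,6) = 64·1716 = 109824.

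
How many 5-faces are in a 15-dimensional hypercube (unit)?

Choose 5 of 15 axes to span the face (C(15,5) = 3003 ways), then fix each of the remaining 10 coordinates at one of its two extreme values (2^10 = 1024 ways): 3003·1024 = 3075072.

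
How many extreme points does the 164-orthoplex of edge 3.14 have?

The vertices are ±e_1, ..., ±e_164, so there are 2·164 = 328.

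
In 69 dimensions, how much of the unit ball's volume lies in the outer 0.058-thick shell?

V(inner)/V(outer) = ((1-0.058)/1)^69 ≈ 0.0162, so the shell fraction is 0.9838.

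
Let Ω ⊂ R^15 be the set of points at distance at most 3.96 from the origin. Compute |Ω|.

V_15(3.96) = π^(15/2) · (3.96)^15 / Γ(15/2 + 1) ≈ 3.52255e+08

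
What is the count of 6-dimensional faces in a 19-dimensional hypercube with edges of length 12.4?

Number of 6-faces = C(19,6) · 2^(19-6) = 27132 · 8192 = 222265344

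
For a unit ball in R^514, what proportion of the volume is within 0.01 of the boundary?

1 - (1-0.01)^514 ≈ 0.994292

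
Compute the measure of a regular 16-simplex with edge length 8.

V_16 = √(17) · 8^16 / (16! · 2^(16/2)) ≈ 0.216673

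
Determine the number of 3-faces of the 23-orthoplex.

Number of 3-faces = 2^(3+1) · C(23,3+1) = 16 · 8855 = 141680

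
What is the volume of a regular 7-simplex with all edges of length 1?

V_7 = √(8) · 1^7 / (7! · 2^(7/2)) ≈ 4.96032e-05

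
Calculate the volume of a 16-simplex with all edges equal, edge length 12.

Volume = 12^16 · √(17/2^16) / 16! ≈ 142.32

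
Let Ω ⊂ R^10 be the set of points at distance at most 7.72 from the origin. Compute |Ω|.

Volume = π^{10/2}·(7.72)^10/Γ(6) ≈ 1.91753e+09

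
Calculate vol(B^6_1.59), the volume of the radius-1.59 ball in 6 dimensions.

V_6(1.59) = π^(6/2) · (1.59)^6 / Γ(6/2 + 1) ≈ 83.499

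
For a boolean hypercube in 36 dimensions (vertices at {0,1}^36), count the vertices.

An n-cube has 2^n vertices; for n = 36 that is 2^36 = 68719476736.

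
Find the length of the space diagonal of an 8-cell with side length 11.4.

Diagonal = √4 · 11.4 = 22.8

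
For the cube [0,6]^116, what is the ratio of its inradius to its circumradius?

For an n-cube of any side s, the inradius is s/2 and the circumradius is s√n/2, so the ratio is 1/√116 ≈ 0.0928477.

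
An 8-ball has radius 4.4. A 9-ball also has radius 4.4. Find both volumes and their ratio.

V_8(4.4) ≈ 570177. V_9(4.4) ≈ 2.03888e+06. Ratio V_8/V_9 ≈ 0.2797.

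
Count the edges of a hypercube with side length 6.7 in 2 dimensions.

Number of 1-faces = C(2,1)·2^(2-1) = 2·2 = 4.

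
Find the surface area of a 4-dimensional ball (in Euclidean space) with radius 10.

The surface area of an n-ball is 2π^(n/2) r^(n-1) / Γ(n/2). For n=4, r=10: 2000·π^2 ≈ 19739.2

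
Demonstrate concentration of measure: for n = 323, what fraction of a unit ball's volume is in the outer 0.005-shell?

1 - (1-0.005)^323 ≈ 0.801913 ≈ 80.19%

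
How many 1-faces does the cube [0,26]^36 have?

The 36-cube has n·2^(n-1) = 36·2^35 = 36·34359738368 = 1236950581248 edges.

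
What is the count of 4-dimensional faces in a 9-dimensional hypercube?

Choose 4 of 9 axes to span the face (C(9,4) = 126 ways), then fix each of the remaining 5 coordinates at one of its two extreme values (2^5 = 32 ways): 126·32 = 4032.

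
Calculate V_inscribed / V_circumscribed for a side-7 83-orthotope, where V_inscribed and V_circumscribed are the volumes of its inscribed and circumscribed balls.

V_in/V_out = n^(-n/2) = 83^(-83/2) ≈ 2.2817e-80.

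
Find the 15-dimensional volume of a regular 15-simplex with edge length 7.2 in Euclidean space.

Volume = 7.2^15 · √(16/2^15) / 15! ≈ 0.122412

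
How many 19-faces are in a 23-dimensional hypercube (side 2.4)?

Number of 19-faces = C(23,19) · 2^(23-19) = 8855 · 16 = 141680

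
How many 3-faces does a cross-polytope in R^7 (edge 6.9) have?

Each 3-face is the convex hull of 4 vertices, one chosen as ±e_i from each of 4 distinct axes: 2^4·C(7,4) = 560.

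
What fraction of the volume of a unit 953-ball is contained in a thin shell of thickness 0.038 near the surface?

V(inner)/V(outer) = ((1-0.038)/1)^953 ≈ 9.244e-17, so the shell fraction is 1 - 9.244e-17.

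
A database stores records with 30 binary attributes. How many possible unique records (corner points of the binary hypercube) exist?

Number of vertices = 2^30 = 1073741824.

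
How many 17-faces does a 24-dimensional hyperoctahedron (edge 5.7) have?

f_17(24-orthoplex) = 2^18 · (24 choose 18) = 35283533824.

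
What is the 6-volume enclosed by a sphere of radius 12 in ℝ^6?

V = 497664·π^3 ≈ 1.54307e+07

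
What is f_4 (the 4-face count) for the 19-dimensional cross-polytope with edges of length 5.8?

Each 4-face is the convex hull of 5 vertices, one chosen as ±e_i from each of 5 distinct axes: 2^5·C(19,5) = 372096.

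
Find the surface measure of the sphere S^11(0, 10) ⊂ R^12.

|∂B_12(10)| = 5000000000·π^6/3 ≈ 1.60232e+12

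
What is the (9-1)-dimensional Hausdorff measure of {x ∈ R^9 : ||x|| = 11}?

|∂B_9(11)| = 6859484192·π^4/105 ≈ 6.36358e+09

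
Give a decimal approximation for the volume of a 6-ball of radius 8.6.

The n-ball volume is π^(n/2)·r^n/Γ(n/2+1). With n=6, r=8.6: V ≈ 2.09069e+06.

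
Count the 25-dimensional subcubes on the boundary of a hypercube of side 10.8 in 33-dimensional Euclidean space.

f_25(33-cube) = (33 choose 25) · 2^8 = 3554343936.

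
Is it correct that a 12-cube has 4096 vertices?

True. The 12-cube has 2^12 = 4096 vertices.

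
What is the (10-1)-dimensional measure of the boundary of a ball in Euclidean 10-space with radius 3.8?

|∂B_10(3.8)| ≈ 4.21328e+06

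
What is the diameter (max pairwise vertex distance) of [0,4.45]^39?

||(4.45,4.45,...,4.45)|| = √(39)·4.45 ≈ 27.7902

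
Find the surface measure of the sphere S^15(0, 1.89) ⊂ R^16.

S_16(1.89) = 2·π^(16/2)·(1.89)^15 / Γ(16/2) ≈ 52811.1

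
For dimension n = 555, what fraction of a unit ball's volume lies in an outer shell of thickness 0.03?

1 - (1-0.03)^555 ≈ 0.9999999545 ≈ 99.999995%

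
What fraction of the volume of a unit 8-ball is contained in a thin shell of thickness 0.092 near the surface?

Shell fraction = 1 - (1-0.092)^8 ≈ 0.537952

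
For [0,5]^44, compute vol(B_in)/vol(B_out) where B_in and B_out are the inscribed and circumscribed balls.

V_in/V_out = n^(-n/2) = 44^(-44/2) ≈ 6.98299e-37.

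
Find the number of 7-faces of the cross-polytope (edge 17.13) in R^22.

An n-cross-polytope has 2^(k+1)·C(n,k+1) k-faces. Here 2^8·C(22,8) = 256·319770 = 81861120.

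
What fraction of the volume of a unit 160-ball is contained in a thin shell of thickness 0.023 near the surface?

1 - (1-0.023)^160 ≈ 0.975838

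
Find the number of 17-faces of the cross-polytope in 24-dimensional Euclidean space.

An n-cross-polytope has 2^(k+1)·C(n,k+1) k-faces. Here 2^18·C(24,18) = 262144·134596 = 35283533824.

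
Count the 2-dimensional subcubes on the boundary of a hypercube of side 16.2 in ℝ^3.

An n-cube has C(n,k)·2^(n-k) k-faces. Here C(3,2)·2^1 = 3·2 = 6.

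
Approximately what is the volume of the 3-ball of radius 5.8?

Volume = π^{3/2}·(5.8)^3/Γ(5/2) ≈ 817.283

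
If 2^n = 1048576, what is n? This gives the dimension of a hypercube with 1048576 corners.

2^n = 1048576 ⇒ n = log_2(1048576) = 20.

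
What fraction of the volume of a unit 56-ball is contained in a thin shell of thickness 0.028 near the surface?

Shell fraction = 1 - (1-0.028)^56 ≈ 0.79615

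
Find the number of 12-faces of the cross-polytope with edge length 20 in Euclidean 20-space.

An n-cross-polytope has 2^(k+1)·C(n,k+1) k-faces. Here 2^13·C(20,13) = 8192·77520 = 635043840.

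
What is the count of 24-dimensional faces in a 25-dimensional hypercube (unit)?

Choose 24 of 25 axes to span the face (C(25,24) = 25 ways), then fix each of the remaining 1 coordinate at one of its two extreme values (2^1 = 2 ways): 25·2 = 50.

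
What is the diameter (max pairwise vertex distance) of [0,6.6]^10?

||(6.6,6.6,...,6.6)|| = √(10)·6.6 ≈ 20.871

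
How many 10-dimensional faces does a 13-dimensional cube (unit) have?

Number of 10-faces = C(13,10) · 2^(13-10) = 286 · 8 = 2288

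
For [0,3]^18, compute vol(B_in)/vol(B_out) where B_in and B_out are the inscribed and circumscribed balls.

The radii are 3/2 and 3√18/2, so the volume ratio is (1/√18)^18 = 18^{-18/2} ≈ 5.04136e-12.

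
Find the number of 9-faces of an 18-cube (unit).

f_9(18-cube) = (18 choose 9) · 2^9 = 24893440.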